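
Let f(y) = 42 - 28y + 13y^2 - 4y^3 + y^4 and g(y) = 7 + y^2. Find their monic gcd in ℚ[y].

Apply the Euclidean algorithm:
  y^4 - 4y^3 + 13y^2 - 28y + 42 = (y^2 - 4y + 6)(y^2 + 7) + (0)
The last nonzero remainder y^2 + 7 is already monic.

7 + y^2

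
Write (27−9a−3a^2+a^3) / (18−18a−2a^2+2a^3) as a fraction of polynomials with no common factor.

By polynomial division,
  a^3−3a^2−9a+27 = (1/2)(2a^3−2a^2−18a+18) + (−2a^2+18)
  2a^3−2a^2−18a+18 = (−a+1)(−2a^2+18) + (0)
Last nonzero remainder: −2a^2+18. Dividing through by −2 gives the monic gcd a^2−9.
Cancel a^2−9 from numerator and denominator to get the reduced form.

(−3+a)/(−2+2a)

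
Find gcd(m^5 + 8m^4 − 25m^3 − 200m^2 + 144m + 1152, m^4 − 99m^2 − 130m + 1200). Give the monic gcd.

m^2 + 5m − 24

Repeated division with remainder:
  m^5 + 8m^4 − 25m^3 − 200m^2 + 144m + 1152 = (m + 8)(m^4 − 99m^2 − 130m + 1200) + (74m^3 + 722m^2 − 16m − 8448)
  m^4 − 99m^2 − 130m + 1200 = ((1/74)m − 361/2738)(74m^3 + 722m^2 − 16m − 8448) + (−(4914/1369)m^2 − (24570/1369)m + 117936/1369)
  74m^3 + 722m^2 − 16m − 8448 = (−(50653/2457)m − 240944/2457)(−(4914/1369)m^2 − (24570/1369)m + 117936/1369) + (0)
Last nonzero remainder: −(4914/1369)m^2 − (24570/1369)m + 117936/1369. Dividing through by −4914/1369 gives the monic gcd m^2 + 5m − 24.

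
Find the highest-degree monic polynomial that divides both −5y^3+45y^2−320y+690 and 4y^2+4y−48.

Repeated division with remainder:
  −5y^3+45y^2−320y+690 = (−(5/4)y+25/2)(4y^2+4y−48) + (−430y+1290)
  4y^2+4y−48 = (−(2/215)y−8/215)(−430y+1290) + (0)
Last nonzero remainder: −430y+1290. Dividing through by −430 gives the monic gcd y−3.

y−3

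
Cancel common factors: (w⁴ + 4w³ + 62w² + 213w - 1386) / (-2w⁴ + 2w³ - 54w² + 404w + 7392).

Repeated division with remainder:
  w⁴ + 4w³ + 62w² + 213w - 1386 = (-1/2)(-2w⁴ + 2w³ - 54w² + 404w + 7392) + (5w³ + 35w² + 415w + 2310)
  -2w⁴ + 2w³ - 54w² + 404w + 7392 = (-(2/5)w + 16/5)(5w³ + 35w² + 415w + 2310) + (0)
Last nonzero remainder: 5w³ + 35w² + 415w + 2310. Dividing through by 5 gives the monic gcd w³ + 7w² + 83w + 462.
Cancel w³ + 7w² + 83w + 462 from numerator and denominator to get the reduced form.

(-w + 3)/(2w - 16)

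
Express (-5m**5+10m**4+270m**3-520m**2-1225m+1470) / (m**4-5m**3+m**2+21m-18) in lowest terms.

(-5m**2+245)/(m-3)

Euclidean algorithm in ℚ[m]:
  -5m**5+10m**4+270m**3-520m**2-1225m+1470 = (-5m-15)(m**4-5m**3+m**2+21m-18) + (200m**3-400m**2-1000m+1200)
  m**4-5m**3+m**2+21m-18 = ((1/200)m-3/200)(200m**3-400m**2-1000m+1200) + (0)
Last nonzero remainder: 200m**3-400m**2-1000m+1200. Dividing through by 200 gives the monic gcd m**3-2m**2-5m+6.
Cancel m**3-2m**2-5m+6 from numerator and denominator to get the reduced form.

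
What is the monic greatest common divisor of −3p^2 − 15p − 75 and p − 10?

1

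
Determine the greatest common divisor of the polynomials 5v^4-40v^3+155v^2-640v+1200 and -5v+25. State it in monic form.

v-5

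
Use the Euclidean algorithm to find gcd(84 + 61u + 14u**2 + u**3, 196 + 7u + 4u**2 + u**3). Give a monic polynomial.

By polynomial division,
  u**3 + 14u**2 + 61u + 84 = (u**3 + 4u**2 + 7u + 196) + (10u**2 + 54u - 112)
  u**3 + 4u**2 + 7u + 196 = ((1/10)u - 7/50)(10u**2 + 54u - 112) + ((644/25)u + 4508/25)
  10u**2 + 54u - 112 = ((125/322)u - 100/161)((644/25)u + 4508/25) + (0)
Last nonzero remainder: (644/25)u + 4508/25. Dividing through by 644/25 gives the monic gcd u + 7.

7 + u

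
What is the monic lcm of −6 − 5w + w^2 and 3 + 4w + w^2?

−18 − 21w − 2w^2 + w^3

Repeated division with remainder:
  w^2 − 5w − 6 = (w^2 + 4w + 3) + (−9w − 9)
  w^2 + 4w + 3 = (−(1/9)w − 1/3)(−9w − 9) + (0)
Last nonzero remainder: −9w − 9. Dividing through by −9 gives the monic gcd w + 1.
Then lcm(f, g) = f·g / gcd(f, g); expanding and making the result monic gives the answer.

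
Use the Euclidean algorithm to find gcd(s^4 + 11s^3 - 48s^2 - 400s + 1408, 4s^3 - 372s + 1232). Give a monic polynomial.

s^2 + 7s - 44

Repeated division with remainder:
  s^4 + 11s^3 - 48s^2 - 400s + 1408 = ((1/4)s + 11/4)(4s^3 - 372s + 1232) + (45s^2 + 315s - 1980)
  4s^3 - 372s + 1232 = ((4/45)s - 28/45)(45s^2 + 315s - 1980) + (0)
Last nonzero remainder: 45s^2 + 315s - 1980. Dividing through by 45 gives the monic gcd s^2 + 7s - 44.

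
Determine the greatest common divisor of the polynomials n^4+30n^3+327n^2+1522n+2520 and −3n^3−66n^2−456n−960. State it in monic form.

n^2+14n+40

Apply the Euclidean algorithm:
  n^4+30n^3+327n^2+1522n+2520 = (−(1/3)n−8/3)(−3n^3−66n^2−456n−960) + (−n^2−14n−40)
  −3n^3−66n^2−456n−960 = (3n+24)(−n^2−14n−40) + (0)
Last nonzero remainder: −n^2−14n−40. Dividing through by −1 gives the monic gcd n^2+14n+40.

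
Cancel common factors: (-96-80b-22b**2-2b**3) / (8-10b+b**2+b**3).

By polynomial division,
  -2b**3-22b**2-80b-96 = (-2)(b**3+b**2-10b+8) + (-20b**2-100b-80)
  b**3+b**2-10b+8 = (-(1/20)b+1/5)(-20b**2-100b-80) + (6b+24)
  -20b**2-100b-80 = (-(10/3)b-10/3)(6b+24) + (0)
Last nonzero remainder: 6b+24. Dividing through by 6 gives the monic gcd b+4.
Cancel b+4 from numerator and denominator to get the reduced form.

(-24-14b-2b**2)/(2-3b+b**2)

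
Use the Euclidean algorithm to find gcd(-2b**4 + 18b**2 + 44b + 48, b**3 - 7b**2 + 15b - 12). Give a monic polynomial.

By polynomial division,
  -2b**4 + 18b**2 + 44b + 48 = (-2b - 14)(b**3 - 7b**2 + 15b - 12) + (-50b**2 + 230b - 120)
  b**3 - 7b**2 + 15b - 12 = (-(1/50)b + 6/125)(-50b**2 + 230b - 120) + ((39/25)b - 156/25)
  -50b**2 + 230b - 120 = (-(1250/39)b + 250/13)((39/25)b - 156/25) + (0)
Last nonzero remainder: (39/25)b - 156/25. Dividing through by 39/25 gives the monic gcd b - 4.

b - 4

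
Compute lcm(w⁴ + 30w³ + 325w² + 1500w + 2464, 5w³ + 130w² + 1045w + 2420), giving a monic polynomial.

w⁵ + 41w⁴ + 655w³ + 5075w² + 18964w + 27104

By polynomial division,
  w⁴ + 30w³ + 325w² + 1500w + 2464 = ((1/5)w + 4/5)(5w³ + 130w² + 1045w + 2420) + (12w² + 180w + 528)
  5w³ + 130w² + 1045w + 2420 = ((5/12)w + 55/12)(12w² + 180w + 528) + (0)
Last nonzero remainder: 12w² + 180w + 528. Dividing through by 12 gives the monic gcd w² + 15w + 44.
Then lcm(f, g) = f·g / gcd(f, g); expanding and making the result monic gives the answer.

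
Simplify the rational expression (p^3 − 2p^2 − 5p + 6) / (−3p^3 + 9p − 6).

(−p + 3)/(3p − 3)

Euclidean algorithm in ℚ[p]:
  p^3 − 2p^2 − 5p + 6 = (−1/3)(−3p^3 + 9p − 6) + (−2p^2 − 2p + 4)
  −3p^3 + 9p − 6 = ((3/2)p − 3/2)(−2p^2 − 2p + 4) + (0)
Last nonzero remainder: −2p^2 − 2p + 4. Dividing through by −2 gives the monic gcd p^2 + p − 2.
Cancel p^2 + p − 2 from numerator and denominator to get the reduced form.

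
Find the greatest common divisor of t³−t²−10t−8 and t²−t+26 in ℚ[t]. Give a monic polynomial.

1

Repeated division with remainder:
  t³−t²−10t−8 = (t)(t²−t+26) + (−36t−8)
  t²−t+26 = (−(1/36)t+11/324)(−36t−8) + (2128/81)
  −36t−8 = (−(729/532)t−81/266)(2128/81) + (0)
The last nonzero remainder is the constant 2128/81, so the polynomials are coprime and gcd = 1.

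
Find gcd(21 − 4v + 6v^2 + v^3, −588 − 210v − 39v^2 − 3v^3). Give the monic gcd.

7 + v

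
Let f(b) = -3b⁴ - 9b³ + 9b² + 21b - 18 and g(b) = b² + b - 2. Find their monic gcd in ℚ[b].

b² + b - 2

Repeated division with remainder:
  -3b⁴ - 9b³ + 9b² + 21b - 18 = (-3b² - 6b + 9)(b² + b - 2) + (0)
The last nonzero remainder b² + b - 2 is already monic.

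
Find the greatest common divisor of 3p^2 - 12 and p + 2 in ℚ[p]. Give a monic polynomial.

p + 2

Apply the Euclidean algorithm:
  3p^2 - 12 = (3p - 6)(p + 2) + (0)
The last nonzero remainder p + 2 is already monic.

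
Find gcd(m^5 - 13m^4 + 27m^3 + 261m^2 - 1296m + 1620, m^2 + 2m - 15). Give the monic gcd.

By polynomial division,
  m^5 - 13m^4 + 27m^3 + 261m^2 - 1296m + 1620 = (m^3 - 15m^2 + 72m - 108)(m^2 + 2m - 15) + (0)
The last nonzero remainder m^2 + 2m - 15 is already monic.

m^2 + 2m - 15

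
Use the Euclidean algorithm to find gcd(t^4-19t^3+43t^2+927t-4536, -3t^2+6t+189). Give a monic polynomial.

t^2-2t-63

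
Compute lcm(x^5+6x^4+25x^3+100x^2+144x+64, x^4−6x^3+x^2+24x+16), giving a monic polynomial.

x^7−2x^6−7x^5−4x^4−256x^3+512x^2+1792x+1024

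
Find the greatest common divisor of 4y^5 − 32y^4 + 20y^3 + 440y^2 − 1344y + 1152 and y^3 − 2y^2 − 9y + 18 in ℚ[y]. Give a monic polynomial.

Apply the Euclidean algorithm:
  4y^5 − 32y^4 + 20y^3 + 440y^2 − 1344y + 1152 = (4y^2 − 24y + 8)(y^3 − 2y^2 − 9y + 18) + (168y^2 − 840y + 1008)
  y^3 − 2y^2 − 9y + 18 = ((1/168)y + 1/56)(168y^2 − 840y + 1008) + (0)
Last nonzero remainder: 168y^2 − 840y + 1008. Dividing through by 168 gives the monic gcd y^2 − 5y + 6.

y^2 − 5y + 6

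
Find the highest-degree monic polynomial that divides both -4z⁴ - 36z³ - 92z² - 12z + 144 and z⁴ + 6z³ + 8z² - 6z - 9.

z³ + 5z² + 3z - 9

Repeated division with remainder:
  -4z⁴ - 36z³ - 92z² - 12z + 144 = (-4)(z⁴ + 6z³ + 8z² - 6z - 9) + (-12z³ - 60z² - 36z + 108)
  z⁴ + 6z³ + 8z² - 6z - 9 = (-(1/12)z - 1/12)(-12z³ - 60z² - 36z + 108) + (0)
Last nonzero remainder: -12z³ - 60z² - 36z + 108. Dividing through by -12 gives the monic gcd z³ + 5z² + 3z - 9.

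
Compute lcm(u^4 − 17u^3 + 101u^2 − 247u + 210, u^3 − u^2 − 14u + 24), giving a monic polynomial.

u^5 − 13u^4 + 33u^3 + 157u^2 − 778u + 840

Apply the Euclidean algorithm:
  u^4 − 17u^3 + 101u^2 − 247u + 210 = (u − 16)(u^3 − u^2 − 14u + 24) + (99u^2 − 495u + 594)
  u^3 − u^2 − 14u + 24 = ((1/99)u + 4/99)(99u^2 − 495u + 594) + (0)
Last nonzero remainder: 99u^2 − 495u + 594. Dividing through by 99 gives the monic gcd u^2 − 5u + 6.
Then lcm(f, g) = f·g / gcd(f, g); expanding and making the result monic gives the answer.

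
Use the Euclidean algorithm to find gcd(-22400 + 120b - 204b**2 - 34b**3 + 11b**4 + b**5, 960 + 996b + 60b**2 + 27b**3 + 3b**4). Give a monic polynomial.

Repeated division with remainder:
  b**5 + 11b**4 - 34b**3 - 204b**2 + 120b - 22400 = ((1/3)b + 2/3)(3b**4 + 27b**3 + 60b**2 + 996b + 960) + (-72b**3 - 576b**2 - 864b - 23040)
  3b**4 + 27b**3 + 60b**2 + 996b + 960 = (-(1/24)b - 1/24)(-72b**3 - 576b**2 - 864b - 23040) + (0)
Last nonzero remainder: -72b**3 - 576b**2 - 864b - 23040. Dividing through by -72 gives the monic gcd b**3 + 8b**2 + 12b + 320.

320 + 12b + 8b**2 + b**3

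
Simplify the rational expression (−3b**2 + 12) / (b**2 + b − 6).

(−3b − 6)/(b + 3)

Repeated division with remainder:
  −3b**2 + 12 = (−3)(b**2 + b − 6) + (3b − 6)
  b**2 + b − 6 = ((1/3)b + 1)(3b − 6) + (0)
Last nonzero remainder: 3b − 6. Dividing through by 3 gives the monic gcd b − 2.
Cancel b − 2 from numerator and denominator to get the reduced form.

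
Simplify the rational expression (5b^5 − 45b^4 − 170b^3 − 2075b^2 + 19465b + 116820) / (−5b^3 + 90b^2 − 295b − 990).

(−b^3 − 11b^2 − 87b − 236)/(b + 2)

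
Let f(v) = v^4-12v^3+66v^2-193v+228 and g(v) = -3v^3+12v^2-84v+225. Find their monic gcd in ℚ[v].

v-3

Apply the Euclidean algorithm:
  v^4-12v^3+66v^2-193v+228 = (-(1/3)v+8/3)(-3v^3+12v^2-84v+225) + (6v^2+106v-372)
  -3v^3+12v^2-84v+225 = (-(1/2)v+65/6)(6v^2+106v-372) + (-(4255/3)v+4255)
  6v^2+106v-372 = (-(18/4255)v-372/4255)(-(4255/3)v+4255) + (0)
Last nonzero remainder: -(4255/3)v+4255. Dividing through by -4255/3 gives the monic gcd v-3.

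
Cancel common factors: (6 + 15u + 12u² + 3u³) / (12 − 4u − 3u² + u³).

Repeated division with remainder:
  3u³ + 12u² + 15u + 6 = (3)(u³ − 3u² − 4u + 12) + (21u² + 27u − 30)
  u³ − 3u² − 4u + 12 = ((1/21)u − 10/49)(21u² + 27u − 30) + ((144/49)u + 288/49)
  21u² + 27u − 30 = ((343/48)u − 245/48)((144/49)u + 288/49) + (0)
Last nonzero remainder: (144/49)u + 288/49. Dividing through by 144/49 gives the monic gcd u + 2.
Cancel u + 2 from numerator and denominator to get the reduced form.

(3 + 6u + 3u²)/(6 − 5u + u²)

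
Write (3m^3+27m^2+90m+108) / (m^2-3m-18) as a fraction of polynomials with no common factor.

(3m^2+18m+36)/(m-6)

Apply the Euclidean algorithm:
  3m^3+27m^2+90m+108 = (3m+36)(m^2-3m-18) + (252m+756)
  m^2-3m-18 = ((1/252)m-1/42)(252m+756) + (0)
Last nonzero remainder: 252m+756. Dividing through by 252 gives the monic gcd m+3.
Cancel m+3 from numerator and denominator to get the reduced form.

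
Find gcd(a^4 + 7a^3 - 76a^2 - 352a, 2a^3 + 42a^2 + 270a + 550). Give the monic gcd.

Apply the Euclidean algorithm:
  a^4 + 7a^3 - 76a^2 - 352a = ((1/2)a - 7)(2a^3 + 42a^2 + 270a + 550) + (83a^2 + 1263a + 3850)
  2a^3 + 42a^2 + 270a + 550 = ((2/83)a + 960/6889)(83a^2 + 1263a + 3850) + ((8450/6889)a + 92950/6889)
  83a^2 + 1263a + 3850 = ((571787/8450)a + 48223/169)((8450/6889)a + 92950/6889) + (0)
Last nonzero remainder: (8450/6889)a + 92950/6889. Dividing through by 8450/6889 gives the monic gcd a + 11.

a + 11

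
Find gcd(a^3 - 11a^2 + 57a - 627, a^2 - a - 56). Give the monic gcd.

Repeated division with remainder:
  a^3 - 11a^2 + 57a - 627 = (a - 10)(a^2 - a - 56) + (103a - 1187)
  a^2 - a - 56 = ((1/103)a + 1084/10609)(103a - 1187) + (692604/10609)
  103a - 1187 = ((1092727/692604)a - 12592883/692604)(692604/10609) + (0)
The last nonzero remainder is the constant 692604/10609, so the polynomials are coprime and gcd = 1.

1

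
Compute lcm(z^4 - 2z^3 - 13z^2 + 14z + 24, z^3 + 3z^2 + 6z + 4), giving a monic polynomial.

z^6 - 13z^4 - 20z^3 + 104z + 96

Euclidean algorithm in ℚ[z]:
  z^4 - 2z^3 - 13z^2 + 14z + 24 = (z - 5)(z^3 + 3z^2 + 6z + 4) + (-4z^2 + 40z + 44)
  z^3 + 3z^2 + 6z + 4 = (-(1/4)z - 13/4)(-4z^2 + 40z + 44) + (147z + 147)
  -4z^2 + 40z + 44 = (-(4/147)z + 44/147)(147z + 147) + (0)
Last nonzero remainder: 147z + 147. Dividing through by 147 gives the monic gcd z + 1.
Then lcm(f, g) = f·g / gcd(f, g); expanding and making the result monic gives the answer.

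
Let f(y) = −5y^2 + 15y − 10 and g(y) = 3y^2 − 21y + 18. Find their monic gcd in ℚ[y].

By polynomial division,
  −5y^2 + 15y − 10 = (−5/3)(3y^2 − 21y + 18) + (−20y + 20)
  3y^2 − 21y + 18 = (−(3/20)y + 9/10)(−20y + 20) + (0)
Last nonzero remainder: −20y + 20. Dividing through by −20 gives the monic gcd y − 1.

y − 1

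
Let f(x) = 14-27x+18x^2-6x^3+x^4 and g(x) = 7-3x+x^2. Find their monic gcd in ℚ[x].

Apply the Euclidean algorithm:
  x^4-6x^3+18x^2-27x+14 = (x^2-3x+2)(x^2-3x+7) + (0)
The last nonzero remainder x^2-3x+7 is already monic.

7-3x+x^2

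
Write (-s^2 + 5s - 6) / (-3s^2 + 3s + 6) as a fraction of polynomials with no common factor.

Repeated division with remainder:
  -s^2 + 5s - 6 = (1/3)(-3s^2 + 3s + 6) + (4s - 8)
  -3s^2 + 3s + 6 = (-(3/4)s - 3/4)(4s - 8) + (0)
Last nonzero remainder: 4s - 8. Dividing through by 4 gives the monic gcd s - 2.
Cancel s - 2 from numerator and denominator to get the reduced form.

(s - 3)/(3s + 3)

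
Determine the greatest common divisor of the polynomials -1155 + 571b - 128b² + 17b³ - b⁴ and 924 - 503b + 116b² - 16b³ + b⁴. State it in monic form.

-231 + 68b - 12b² + b³

By polynomial division,
  -b⁴ + 17b³ - 128b² + 571b - 1155 = (-1)(b⁴ - 16b³ + 116b² - 503b + 924) + (b³ - 12b² + 68b - 231)
  b⁴ - 16b³ + 116b² - 503b + 924 = (b - 4)(b³ - 12b² + 68b - 231) + (0)
The last nonzero remainder b³ - 12b² + 68b - 231 is already monic.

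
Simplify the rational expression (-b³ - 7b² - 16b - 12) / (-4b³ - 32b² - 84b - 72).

(b + 2)/(4b + 12)

Euclidean algorithm in ℚ[b]:
  -b³ - 7b² - 16b - 12 = (1/4)(-4b³ - 32b² - 84b - 72) + (b² + 5b + 6)
  -4b³ - 32b² - 84b - 72 = (-4b - 12)(b² + 5b + 6) + (0)
The last nonzero remainder b² + 5b + 6 is already monic.
Cancel b² + 5b + 6 from numerator and denominator to get the reduced form.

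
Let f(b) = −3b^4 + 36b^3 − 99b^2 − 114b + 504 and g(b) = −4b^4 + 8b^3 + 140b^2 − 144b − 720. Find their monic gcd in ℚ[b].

b^2 − b − 6

By polynomial division,
  −3b^4 + 36b^3 − 99b^2 − 114b + 504 = (3/4)(−4b^4 + 8b^3 + 140b^2 − 144b − 720) + (30b^3 − 204b^2 − 6b + 1044)
  −4b^4 + 8b^3 + 140b^2 − 144b − 720 = (−(2/15)b − 16/25)(30b^3 − 204b^2 − 6b + 1044) + ((216/25)b^2 − (216/25)b − 1296/25)
  30b^3 − 204b^2 − 6b + 1044 = ((125/36)b − 725/36)((216/25)b^2 − (216/25)b − 1296/25) + (0)
Last nonzero remainder: (216/25)b^2 − (216/25)b − 1296/25. Dividing through by 216/25 gives the monic gcd b^2 − b − 6.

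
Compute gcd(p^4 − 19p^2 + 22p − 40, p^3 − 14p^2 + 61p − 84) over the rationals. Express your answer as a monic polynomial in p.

Repeated division with remainder:
  p^4 − 19p^2 + 22p − 40 = (p + 14)(p^3 − 14p^2 + 61p − 84) + (116p^2 − 748p + 1136)
  p^3 − 14p^2 + 61p − 84 = ((1/116)p − 219/3364)(116p^2 − 748p + 1136) + ((2112/841)p − 8448/841)
  116p^2 − 748p + 1136 = ((24389/528)p − 59711/528)((2112/841)p − 8448/841) + (0)
Last nonzero remainder: (2112/841)p − 8448/841. Dividing through by 2112/841 gives the monic gcd p − 4.

p − 4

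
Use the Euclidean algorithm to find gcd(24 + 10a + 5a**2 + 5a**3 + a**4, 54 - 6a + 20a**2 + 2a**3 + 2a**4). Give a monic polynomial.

By polynomial division,
  a**4 + 5a**3 + 5a**2 + 10a + 24 = (1/2)(2a**4 + 2a**3 + 20a**2 - 6a + 54) + (4a**3 - 5a**2 + 13a - 3)
  2a**4 + 2a**3 + 20a**2 - 6a + 54 = ((1/2)a + 9/8)(4a**3 - 5a**2 + 13a - 3) + ((153/8)a**2 - (153/8)a + 459/8)
  4a**3 - 5a**2 + 13a - 3 = ((32/153)a - 8/153)((153/8)a**2 - (153/8)a + 459/8) + (0)
Last nonzero remainder: (153/8)a**2 - (153/8)a + 459/8. Dividing through by 153/8 gives the monic gcd a**2 - a + 3.

3 - a + a**2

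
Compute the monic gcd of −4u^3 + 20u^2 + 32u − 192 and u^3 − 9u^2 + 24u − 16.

Repeated division with remainder:
  −4u^3 + 20u^2 + 32u − 192 = (−4)(u^3 − 9u^2 + 24u − 16) + (−16u^2 + 128u − 256)
  u^3 − 9u^2 + 24u − 16 = (−(1/16)u + 1/16)(−16u^2 + 128u − 256) + (0)
Last nonzero remainder: −16u^2 + 128u − 256. Dividing through by −16 gives the monic gcd u^2 − 8u + 16.

u^2 − 8u + 16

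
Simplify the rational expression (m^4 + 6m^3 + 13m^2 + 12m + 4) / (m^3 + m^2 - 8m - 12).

(m^2 + 2m + 1)/(m - 3)

Apply the Euclidean algorithm:
  m^4 + 6m^3 + 13m^2 + 12m + 4 = (m + 5)(m^3 + m^2 - 8m - 12) + (16m^2 + 64m + 64)
  m^3 + m^2 - 8m - 12 = ((1/16)m - 3/16)(16m^2 + 64m + 64) + (0)
Last nonzero remainder: 16m^2 + 64m + 64. Dividing through by 16 gives the monic gcd m^2 + 4m + 4.
Cancel m^2 + 4m + 4 from numerator and denominator to get the reduced form.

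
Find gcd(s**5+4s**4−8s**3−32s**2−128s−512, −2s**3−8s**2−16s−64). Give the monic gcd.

Euclidean algorithm in ℚ[s]:
  s**5+4s**4−8s**3−32s**2−128s−512 = (−(1/2)s**2+8)(−2s**3−8s**2−16s−64) + (0)
Last nonzero remainder: −2s**3−8s**2−16s−64. Dividing through by −2 gives the monic gcd s**3+4s**2+8s+32.

s**3+4s**2+8s+32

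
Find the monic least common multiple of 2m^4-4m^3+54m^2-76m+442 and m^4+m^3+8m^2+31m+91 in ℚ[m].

m^6+2m^5+26m^4+56m^3+258m^2+618m+1547

By polynomial division,
  2m^4-4m^3+54m^2-76m+442 = (2)(m^4+m^3+8m^2+31m+91) + (-6m^3+38m^2-138m+260)
  m^4+m^3+8m^2+31m+91 = (-(1/6)m-11/9)(-6m^3+38m^2-138m+260) + ((283/9)m^2-(283/3)m+3679/9)
  -6m^3+38m^2-138m+260 = (-(54/283)m+180/283)((283/9)m^2-(283/3)m+3679/9) + (0)
Last nonzero remainder: (283/9)m^2-(283/3)m+3679/9. Dividing through by 283/9 gives the monic gcd m^2-3m+13.
Then lcm(f, g) = f·g / gcd(f, g); expanding and making the result monic gives the answer.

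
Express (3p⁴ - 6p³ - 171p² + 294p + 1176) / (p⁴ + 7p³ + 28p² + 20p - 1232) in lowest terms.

(3p² - 15p - 42)/(p² + 4p + 44)

Repeated division with remainder:
  3p⁴ - 6p³ - 171p² + 294p + 1176 = (3)(p⁴ + 7p³ + 28p² + 20p - 1232) + (-27p³ - 255p² + 234p + 4872)
  p⁴ + 7p³ + 28p² + 20p - 1232 = (-(1/27)p + 22/243)(-27p³ - 255p² + 234p + 4872) + ((4840/81)p² + (4840/27)p - 135520/81)
  -27p³ - 255p² + 234p + 4872 = (-(2187/4840)p - 7047/2420)((4840/81)p² + (4840/27)p - 135520/81) + (0)
Last nonzero remainder: (4840/81)p² + (4840/27)p - 135520/81. Dividing through by 4840/81 gives the monic gcd p² + 3p - 28.
Cancel p² + 3p - 28 from numerator and denominator to get the reduced form.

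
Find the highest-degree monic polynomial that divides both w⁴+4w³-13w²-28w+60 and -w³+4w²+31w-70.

Apply the Euclidean algorithm:
  w⁴+4w³-13w²-28w+60 = (-w-8)(-w³+4w²+31w-70) + (50w²+150w-500)
  -w³+4w²+31w-70 = (-(1/50)w+7/50)(50w²+150w-500) + (0)
Last nonzero remainder: 50w²+150w-500. Dividing through by 50 gives the monic gcd w²+3w-10.

w²+3w-10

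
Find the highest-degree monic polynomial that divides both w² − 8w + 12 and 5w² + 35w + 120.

1

By polynomial division,
  w² − 8w + 12 = (1/5)(5w² + 35w + 120) + (−15w − 12)
  5w² + 35w + 120 = (−(1/3)w − 31/15)(−15w − 12) + (476/5)
  −15w − 12 = (−(75/476)w − 15/119)(476/5) + (0)
The last nonzero remainder is the constant 476/5, so the polynomials are coprime and gcd = 1.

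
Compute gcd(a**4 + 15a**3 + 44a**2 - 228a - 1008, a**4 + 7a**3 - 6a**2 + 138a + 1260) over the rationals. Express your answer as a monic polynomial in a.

By polynomial division,
  a**4 + 15a**3 + 44a**2 - 228a - 1008 = (a**4 + 7a**3 - 6a**2 + 138a + 1260) + (8a**3 + 50a**2 - 366a - 2268)
  a**4 + 7a**3 - 6a**2 + 138a + 1260 = ((1/8)a + 3/32)(8a**3 + 50a**2 - 366a - 2268) + ((561/16)a**2 + (7293/16)a + 11781/8)
  8a**3 + 50a**2 - 366a - 2268 = ((128/561)a - 288/187)((561/16)a**2 + (7293/16)a + 11781/8) + (0)
Last nonzero remainder: (561/16)a**2 + (7293/16)a + 11781/8. Dividing through by 561/16 gives the monic gcd a**2 + 13a + 42.

a**2 + 13a + 42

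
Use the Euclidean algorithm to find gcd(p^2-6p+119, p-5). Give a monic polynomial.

1

Repeated division with remainder:
  p^2-6p+119 = (p-1)(p-5) + (114)
  p-5 = ((1/114)p-5/114)(114) + (0)
The last nonzero remainder is the constant 114, so the polynomials are coprime and gcd = 1.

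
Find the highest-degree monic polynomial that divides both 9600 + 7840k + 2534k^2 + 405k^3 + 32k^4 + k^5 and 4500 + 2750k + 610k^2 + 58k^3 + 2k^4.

25 + 10k + k^2

Repeated division with remainder:
  k^5 + 32k^4 + 405k^3 + 2534k^2 + 7840k + 9600 = ((1/2)k + 3/2)(2k^4 + 58k^3 + 610k^2 + 2750k + 4500) + (13k^3 + 244k^2 + 1465k + 2850)
  2k^4 + 58k^3 + 610k^2 + 2750k + 4500 = ((2/13)k + 266/169)(13k^3 + 244k^2 + 1465k + 2850) + ((96/169)k^2 + (960/169)k + 2400/169)
  13k^3 + 244k^2 + 1465k + 2850 = ((2197/96)k + 3211/16)((96/169)k^2 + (960/169)k + 2400/169) + (0)
Last nonzero remainder: (96/169)k^2 + (960/169)k + 2400/169. Dividing through by 96/169 gives the monic gcd k^2 + 10k + 25.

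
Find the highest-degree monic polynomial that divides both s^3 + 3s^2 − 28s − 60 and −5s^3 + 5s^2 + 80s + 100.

s^2 − 3s − 10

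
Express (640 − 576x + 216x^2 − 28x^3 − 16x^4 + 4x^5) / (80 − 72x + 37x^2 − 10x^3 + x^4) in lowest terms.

(−32 + 8x + 4x^2)/(−4 + x)

Repeated division with remainder:
  4x^5 − 16x^4 − 28x^3 + 216x^2 − 576x + 640 = (4x + 24)(x^4 − 10x^3 + 37x^2 − 72x + 80) + (64x^3 − 384x^2 + 832x − 1280)
  x^4 − 10x^3 + 37x^2 − 72x + 80 = ((1/64)x − 1/16)(64x^3 − 384x^2 + 832x − 1280) + (0)
Last nonzero remainder: 64x^3 − 384x^2 + 832x − 1280. Dividing through by 64 gives the monic gcd x^3 − 6x^2 + 13x − 20.
Cancel x^3 − 6x^2 + 13x − 20 from numerator and denominator to get the reduced form.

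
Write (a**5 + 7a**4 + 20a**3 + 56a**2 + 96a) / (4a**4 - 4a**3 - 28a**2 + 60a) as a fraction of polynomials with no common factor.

(a**3 + 4a**2 + 8a + 32)/(4a**2 - 16a + 20)

Apply the Euclidean algorithm:
  a**5 + 7a**4 + 20a**3 + 56a**2 + 96a = ((1/4)a + 2)(4a**4 - 4a**3 - 28a**2 + 60a) + (35a**3 + 97a**2 - 24a)
  4a**4 - 4a**3 - 28a**2 + 60a = ((4/35)a - 528/1225)(35a**3 + 97a**2 - 24a) + ((20276/1225)a**2 + (60828/1225)a)
  35a**3 + 97a**2 - 24a = ((42875/20276)a - 2450/5069)((20276/1225)a**2 + (60828/1225)a) + (0)
Last nonzero remainder: (20276/1225)a**2 + (60828/1225)a. Dividing through by 20276/1225 gives the monic gcd a**2 + 3a.
Cancel a**2 + 3a from numerator and denominator to get the reduced form.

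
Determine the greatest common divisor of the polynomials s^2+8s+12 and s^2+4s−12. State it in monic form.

Repeated division with remainder:
  s^2+8s+12 = (s^2+4s−12) + (4s+24)
  s^2+4s−12 = ((1/4)s−1/2)(4s+24) + (0)
Last nonzero remainder: 4s+24. Dividing through by 4 gives the monic gcd s+6.

s+6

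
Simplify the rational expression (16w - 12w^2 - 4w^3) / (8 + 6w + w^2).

Repeated division with remainder:
  -4w^3 - 12w^2 + 16w = (-4w + 12)(w^2 + 6w + 8) + (-24w - 96)
  w^2 + 6w + 8 = (-(1/24)w - 1/12)(-24w - 96) + (0)
Last nonzero remainder: -24w - 96. Dividing through by -24 gives the monic gcd w + 4.
Cancel w + 4 from numerator and denominator to get the reduced form.

(4w - 4w^2)/(2 + w)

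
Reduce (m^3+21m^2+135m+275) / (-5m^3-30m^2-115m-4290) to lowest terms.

By polynomial division,
  m^3+21m^2+135m+275 = (-1/5)(-5m^3-30m^2-115m-4290) + (15m^2+112m-583)
  -5m^3-30m^2-115m-4290 = (-(1/3)m+22/45)(15m^2+112m-583) + (-(16384/45)m-180224/45)
  15m^2+112m-583 = (-(675/16384)m+2385/16384)(-(16384/45)m-180224/45) + (0)
Last nonzero remainder: -(16384/45)m-180224/45. Dividing through by -16384/45 gives the monic gcd m+11.
Cancel m+11 from numerator and denominator to get the reduced form.

(-m^2-10m-25)/(5m^2-25m+390)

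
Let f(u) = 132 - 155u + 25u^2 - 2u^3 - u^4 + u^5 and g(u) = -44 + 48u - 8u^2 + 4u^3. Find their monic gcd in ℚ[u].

Euclidean algorithm in ℚ[u]:
  u^5 - u^4 - 2u^3 + 25u^2 - 155u + 132 = ((1/4)u^2 + (1/4)u - 3)(4u^3 - 8u^2 + 48u - 44) + (0)
Last nonzero remainder: 4u^3 - 8u^2 + 48u - 44. Dividing through by 4 gives the monic gcd u^3 - 2u^2 + 12u - 11.

-11 + 12u - 2u^2 + u^3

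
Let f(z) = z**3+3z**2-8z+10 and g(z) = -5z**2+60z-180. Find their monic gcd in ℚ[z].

By polynomial division,
  z**3+3z**2-8z+10 = (-(1/5)z-3)(-5z**2+60z-180) + (136z-530)
  -5z**2+60z-180 = (-(5/136)z+2755/9248)(136z-530) + (-102245/4624)
  136z-530 = (-(628864/102245)z+490144/20449)(-102245/4624) + (0)
The last nonzero remainder is the constant -102245/4624, so the polynomials are coprime and gcd = 1.

1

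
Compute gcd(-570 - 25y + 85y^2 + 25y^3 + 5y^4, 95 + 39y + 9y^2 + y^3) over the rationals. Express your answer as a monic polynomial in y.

19 + 4y + y^2

By polynomial division,
  5y^4 + 25y^3 + 85y^2 - 25y - 570 = (5y - 20)(y^3 + 9y^2 + 39y + 95) + (70y^2 + 280y + 1330)
  y^3 + 9y^2 + 39y + 95 = ((1/70)y + 1/14)(70y^2 + 280y + 1330) + (0)
Last nonzero remainder: 70y^2 + 280y + 1330. Dividing through by 70 gives the monic gcd y^2 + 4y + 19.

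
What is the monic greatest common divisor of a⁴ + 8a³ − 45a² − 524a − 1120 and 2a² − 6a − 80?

Repeated division with remainder:
  a⁴ + 8a³ − 45a² − 524a − 1120 = ((1/2)a² + (11/2)a + 14)(2a² − 6a − 80) + (0)
Last nonzero remainder: 2a² − 6a − 80. Dividing through by 2 gives the monic gcd a² − 3a − 40.

a² − 3a − 40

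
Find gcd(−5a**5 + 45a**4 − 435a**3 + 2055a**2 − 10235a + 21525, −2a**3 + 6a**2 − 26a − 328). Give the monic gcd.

Euclidean algorithm in ℚ[a]:
  −5a**5 + 45a**4 − 435a**3 + 2055a**2 − 10235a + 21525 = ((5/2)a**2 − 15a + 140)(−2a**3 + 6a**2 − 26a − 328) + (1645a**2 − 11515a + 67445)
  −2a**3 + 6a**2 − 26a − 328 = (−(2/1645)a − 8/1645)(1645a**2 − 11515a + 67445) + (0)
Last nonzero remainder: 1645a**2 − 11515a + 67445. Dividing through by 1645 gives the monic gcd a**2 − 7a + 41.

a**2 − 7a + 41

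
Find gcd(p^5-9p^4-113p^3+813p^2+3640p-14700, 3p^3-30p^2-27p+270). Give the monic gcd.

p^2-13p+30

Euclidean algorithm in ℚ[p]:
  p^5-9p^4-113p^3+813p^2+3640p-14700 = ((1/3)p^2+(1/3)p-94/3)(3p^3-30p^2-27p+270) + (-208p^2+2704p-6240)
  3p^3-30p^2-27p+270 = (-(3/208)p-9/208)(-208p^2+2704p-6240) + (0)
Last nonzero remainder: -208p^2+2704p-6240. Dividing through by -208 gives the monic gcd p^2-13p+30.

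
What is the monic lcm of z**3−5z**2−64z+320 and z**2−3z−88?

z**4−16z**3−9z**2+1024z−3520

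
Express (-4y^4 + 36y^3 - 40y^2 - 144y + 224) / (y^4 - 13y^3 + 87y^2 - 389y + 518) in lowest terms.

(-4y^2 + 16)/(y^2 - 4y + 37)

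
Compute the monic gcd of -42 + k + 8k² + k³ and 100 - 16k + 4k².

Apply the Euclidean algorithm:
  k³ + 8k² + k - 42 = ((1/4)k + 3)(4k² - 16k + 100) + (24k - 342)
  4k² - 16k + 100 = ((1/6)k + 41/24)(24k - 342) + (2737/4)
  24k - 342 = ((96/2737)k - 1368/2737)(2737/4) + (0)
The last nonzero remainder is the constant 2737/4, so the polynomials are coprime and gcd = 1.

1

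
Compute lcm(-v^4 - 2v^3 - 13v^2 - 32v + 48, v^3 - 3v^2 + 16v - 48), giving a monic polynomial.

Apply the Euclidean algorithm:
  -v^4 - 2v^3 - 13v^2 - 32v + 48 = (-v - 5)(v^3 - 3v^2 + 16v - 48) + (-12v^2 - 192)
  v^3 - 3v^2 + 16v - 48 = (-(1/12)v + 1/4)(-12v^2 - 192) + (0)
Last nonzero remainder: -12v^2 - 192. Dividing through by -12 gives the monic gcd v^2 + 16.
Then lcm(f, g) = f·g / gcd(f, g); expanding and making the result monic gives the answer.

v^5 - v^4 + 7v^3 - 7v^2 - 144v + 144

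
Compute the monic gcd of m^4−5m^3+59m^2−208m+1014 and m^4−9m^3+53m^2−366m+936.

Euclidean algorithm in ℚ[m]:
  m^4−5m^3+59m^2−208m+1014 = (m^4−9m^3+53m^2−366m+936) + (4m^3+6m^2+158m+78)
  m^4−9m^3+53m^2−366m+936 = ((1/4)m−21/8)(4m^3+6m^2+158m+78) + ((117/4)m^2+(117/4)m+4563/4)
  4m^3+6m^2+158m+78 = ((16/117)m+8/117)((117/4)m^2+(117/4)m+4563/4) + (0)
Last nonzero remainder: (117/4)m^2+(117/4)m+4563/4. Dividing through by 117/4 gives the monic gcd m^2+m+39.

m^2+m+39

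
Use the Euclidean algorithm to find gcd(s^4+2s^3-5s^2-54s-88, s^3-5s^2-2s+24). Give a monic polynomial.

s^2-2s-8

Repeated division with remainder:
  s^4+2s^3-5s^2-54s-88 = (s+7)(s^3-5s^2-2s+24) + (32s^2-64s-256)
  s^3-5s^2-2s+24 = ((1/32)s-3/32)(32s^2-64s-256) + (0)
Last nonzero remainder: 32s^2-64s-256. Dividing through by 32 gives the monic gcd s^2-2s-8.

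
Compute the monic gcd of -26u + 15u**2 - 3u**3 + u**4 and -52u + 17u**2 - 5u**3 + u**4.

By polynomial division,
  u**4 - 3u**3 + 15u**2 - 26u = (u**4 - 5u**3 + 17u**2 - 52u) + (2u**3 - 2u**2 + 26u)
  u**4 - 5u**3 + 17u**2 - 52u = ((1/2)u - 2)(2u**3 - 2u**2 + 26u) + (0)
Last nonzero remainder: 2u**3 - 2u**2 + 26u. Dividing through by 2 gives the monic gcd u**3 - u**2 + 13u.

13u - u**2 + u**3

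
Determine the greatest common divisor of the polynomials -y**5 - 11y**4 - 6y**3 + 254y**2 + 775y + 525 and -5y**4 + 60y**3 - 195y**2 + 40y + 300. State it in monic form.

Repeated division with remainder:
  -y**5 - 11y**4 - 6y**3 + 254y**2 + 775y + 525 = ((1/5)y + 23/5)(-5y**4 + 60y**3 - 195y**2 + 40y + 300) + (-243y**3 + 1143y**2 + 531y - 855)
  -5y**4 + 60y**3 - 195y**2 + 40y + 300 = ((5/243)y - 985/6561)(-243y**3 + 1143y**2 + 531y - 855) + (-(25025/729)y**2 + (100100/729)y + 125125/729)
  -243y**3 + 1143y**2 + 531y - 855 = ((177147/25025)y - 124659/25025)(-(25025/729)y**2 + (100100/729)y + 125125/729) + (0)
Last nonzero remainder: -(25025/729)y**2 + (100100/729)y + 125125/729. Dividing through by -25025/729 gives the monic gcd y**2 - 4y - 5.

y**2 - 4y - 5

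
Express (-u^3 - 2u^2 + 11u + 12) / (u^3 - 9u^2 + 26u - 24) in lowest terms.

(-u^2 - 5u - 4)/(u^2 - 6u + 8)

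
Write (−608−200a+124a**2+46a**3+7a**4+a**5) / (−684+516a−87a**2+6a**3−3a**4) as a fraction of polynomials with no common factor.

(−8−6a−a**2)/(−9+3a)

Apply the Euclidean algorithm:
  a**5+7a**4+46a**3+124a**2−200a−608 = (−(1/3)a−3)(−3a**4+6a**3−87a**2+516a−684) + (35a**3+35a**2+1120a−2660)
  −3a**4+6a**3−87a**2+516a−684 = (−(3/35)a+9/35)(35a**3+35a**2+1120a−2660) + (0)
Last nonzero remainder: 35a**3+35a**2+1120a−2660. Dividing through by 35 gives the monic gcd a**3+a**2+32a−76.
Cancel a**3+a**2+32a−76 from numerator and denominator to get the reduced form.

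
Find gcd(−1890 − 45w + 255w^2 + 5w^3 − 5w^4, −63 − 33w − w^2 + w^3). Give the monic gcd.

−21 − 4w + w^2

Repeated division with remainder:
  −5w^4 + 5w^3 + 255w^2 − 45w − 1890 = (−5w)(w^3 − w^2 − 33w − 63) + (90w^2 − 360w − 1890)
  w^3 − w^2 − 33w − 63 = ((1/90)w + 1/30)(90w^2 − 360w − 1890) + (0)
Last nonzero remainder: 90w^2 − 360w − 1890. Dividing through by 90 gives the monic gcd w^2 − 4w − 21.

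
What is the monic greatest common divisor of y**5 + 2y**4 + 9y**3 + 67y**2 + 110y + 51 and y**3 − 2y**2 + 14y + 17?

y**3 − 2y**2 + 14y + 17

Repeated division with remainder:
  y**5 + 2y**4 + 9y**3 + 67y**2 + 110y + 51 = (y**2 + 4y + 3)(y**3 − 2y**2 + 14y + 17) + (0)
The last nonzero remainder y**3 − 2y**2 + 14y + 17 is already monic.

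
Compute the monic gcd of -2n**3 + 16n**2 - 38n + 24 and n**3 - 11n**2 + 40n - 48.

Apply the Euclidean algorithm:
  -2n**3 + 16n**2 - 38n + 24 = (-2)(n**3 - 11n**2 + 40n - 48) + (-6n**2 + 42n - 72)
  n**3 - 11n**2 + 40n - 48 = (-(1/6)n + 2/3)(-6n**2 + 42n - 72) + (0)
Last nonzero remainder: -6n**2 + 42n - 72. Dividing through by -6 gives the monic gcd n**2 - 7n + 12.

n**2 - 7n + 12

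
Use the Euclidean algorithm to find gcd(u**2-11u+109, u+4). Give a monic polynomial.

By polynomial division,
  u**2-11u+109 = (u-15)(u+4) + (169)
  u+4 = ((1/169)u+4/169)(169) + (0)
The last nonzero remainder is the constant 169, so the polynomials are coprime and gcd = 1.

1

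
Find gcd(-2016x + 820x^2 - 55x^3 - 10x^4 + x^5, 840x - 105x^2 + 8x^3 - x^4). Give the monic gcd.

-8x + x^2

By polynomial division,
  x^5 - 10x^4 - 55x^3 + 820x^2 - 2016x = (-x + 2)(-x^4 + 8x^3 - 105x^2 + 840x) + (-176x^3 + 1870x^2 - 3696x)
  -x^4 + 8x^3 - 105x^2 + 840x = ((1/176)x + 21/1408)(-176x^3 + 1870x^2 - 3696x) + (-(7161/64)x^2 + (7161/8)x)
  -176x^3 + 1870x^2 - 3696x = ((1024/651)x - 128/31)(-(7161/64)x^2 + (7161/8)x) + (0)
Last nonzero remainder: -(7161/64)x^2 + (7161/8)x. Dividing through by -7161/64 gives the monic gcd x^2 - 8x.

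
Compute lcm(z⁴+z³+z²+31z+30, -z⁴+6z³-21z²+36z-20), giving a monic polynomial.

z⁶-2z⁵+30z³-61z²-28z+60

By polynomial division,
  z⁴+z³+z²+31z+30 = (-1)(-z⁴+6z³-21z²+36z-20) + (7z³-20z²+67z+10)
  -z⁴+6z³-21z²+36z-20 = (-(1/7)z+22/49)(7z³-20z²+67z+10) + (-(120/49)z²+(360/49)z-1200/49)
  7z³-20z²+67z+10 = (-(343/120)z-49/120)(-(120/49)z²+(360/49)z-1200/49) + (0)
Last nonzero remainder: -(120/49)z²+(360/49)z-1200/49. Dividing through by -120/49 gives the monic gcd z²-3z+10.
Then lcm(f, g) = f·g / gcd(f, g); expanding and making the result monic gives the answer.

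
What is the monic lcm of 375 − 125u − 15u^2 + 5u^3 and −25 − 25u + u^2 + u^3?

By polynomial division,
  5u^3 − 15u^2 − 125u + 375 = (5)(u^3 + u^2 − 25u − 25) + (−20u^2 + 500)
  u^3 + u^2 − 25u − 25 = (−(1/20)u − 1/20)(−20u^2 + 500) + (0)
Last nonzero remainder: −20u^2 + 500. Dividing through by −20 gives the monic gcd u^2 − 25.
Then lcm(f, g) = f·g / gcd(f, g); expanding and making the result monic gives the answer.

75 + 50u − 28u^2 − 2u^3 + u^4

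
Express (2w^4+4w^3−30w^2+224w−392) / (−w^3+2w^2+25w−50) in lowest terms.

(−2w^3−8w^2+14w−196)/(w^2−25)

Apply the Euclidean algorithm:
  2w^4+4w^3−30w^2+224w−392 = (−2w−8)(−w^3+2w^2+25w−50) + (36w^2+324w−792)
  −w^3+2w^2+25w−50 = (−(1/36)w+11/36)(36w^2+324w−792) + (−96w+192)
  36w^2+324w−792 = (−(3/8)w−33/8)(−96w+192) + (0)
Last nonzero remainder: −96w+192. Dividing through by −96 gives the monic gcd w−2.
Cancel w−2 from numerator and denominator to get the reduced form.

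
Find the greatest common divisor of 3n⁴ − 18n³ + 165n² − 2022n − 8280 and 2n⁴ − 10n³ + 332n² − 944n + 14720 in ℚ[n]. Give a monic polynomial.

Repeated division with remainder:
  3n⁴ − 18n³ + 165n² − 2022n − 8280 = (3/2)(2n⁴ − 10n³ + 332n² − 944n + 14720) + (−3n³ − 333n² − 606n − 30360)
  2n⁴ − 10n³ + 332n² − 944n + 14720 = (−(2/3)n + 232/3)(−3n³ − 333n² − 606n − 30360) + (25680n² + 25680n + 2362560)
  −3n³ − 333n² − 606n − 30360 = (−(1/8560)n − 11/856)(25680n² + 25680n + 2362560) + (0)
Last nonzero remainder: 25680n² + 25680n + 2362560. Dividing through by 25680 gives the monic gcd n² + n + 92.

n² + n + 92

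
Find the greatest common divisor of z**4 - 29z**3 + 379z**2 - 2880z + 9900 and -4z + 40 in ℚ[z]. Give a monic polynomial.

z - 10

Apply the Euclidean algorithm:
  z**4 - 29z**3 + 379z**2 - 2880z + 9900 = (-(1/4)z**3 + (19/4)z**2 - (189/4)z + 495/2)(-4z + 40) + (0)
Last nonzero remainder: -4z + 40. Dividing through by -4 gives the monic gcd z - 10.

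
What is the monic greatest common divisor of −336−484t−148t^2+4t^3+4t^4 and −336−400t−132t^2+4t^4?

Repeated division with remainder:
  4t^4+4t^3−148t^2−484t−336 = (4t^4−132t^2−400t−336) + (4t^3−16t^2−84t)
  4t^4−132t^2−400t−336 = (t+4)(4t^3−16t^2−84t) + (16t^2−64t−336)
  4t^3−16t^2−84t = ((1/4)t)(16t^2−64t−336) + (0)
Last nonzero remainder: 16t^2−64t−336. Dividing through by 16 gives the monic gcd t^2−4t−21.

−21−4t+t^2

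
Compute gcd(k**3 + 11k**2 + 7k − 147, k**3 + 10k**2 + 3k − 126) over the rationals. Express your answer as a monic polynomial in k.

k**2 + 4k − 21

Euclidean algorithm in ℚ[k]:
  k**3 + 11k**2 + 7k − 147 = (k**3 + 10k**2 + 3k − 126) + (k**2 + 4k − 21)
  k**3 + 10k**2 + 3k − 126 = (k + 6)(k**2 + 4k − 21) + (0)
The last nonzero remainder k**2 + 4k − 21 is already monic.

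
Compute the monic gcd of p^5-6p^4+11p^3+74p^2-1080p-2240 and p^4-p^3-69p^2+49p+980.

p^2-3p-28

Euclidean algorithm in ℚ[p]:
  p^5-6p^4+11p^3+74p^2-1080p-2240 = (p-5)(p^4-p^3-69p^2+49p+980) + (75p^3-320p^2-1815p+2660)
  p^4-p^3-69p^2+49p+980 = ((1/75)p+49/1125)(75p^3-320p^2-1815p+2660) + (-(6944/225)p^2+(6944/75)p+194432/225)
  75p^3-320p^2-1815p+2660 = (-(16875/6944)p+21375/6944)(-(6944/225)p^2+(6944/75)p+194432/225) + (0)
Last nonzero remainder: -(6944/225)p^2+(6944/75)p+194432/225. Dividing through by -6944/225 gives the monic gcd p^2-3p-28.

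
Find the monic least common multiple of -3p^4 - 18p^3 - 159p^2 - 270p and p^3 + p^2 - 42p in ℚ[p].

p^6 + 7p^5 + 17p^4 - 109p^3 - 2136p^2 - 3780p

Repeated division with remainder:
  -3p^4 - 18p^3 - 159p^2 - 270p = (-3p - 15)(p^3 + p^2 - 42p) + (-270p^2 - 900p)
  p^3 + p^2 - 42p = (-(1/270)p + 7/810)(-270p^2 - 900p) + (-(308/9)p)
  -270p^2 - 900p = ((1215/154)p + 2025/77)(-(308/9)p) + (0)
Last nonzero remainder: -(308/9)p. Dividing through by -308/9 gives the monic gcd p.
Then lcm(f, g) = f·g / gcd(f, g); expanding and making the result monic gives the answer.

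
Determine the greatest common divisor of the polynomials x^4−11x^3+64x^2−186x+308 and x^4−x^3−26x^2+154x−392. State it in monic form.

x^2−4x+14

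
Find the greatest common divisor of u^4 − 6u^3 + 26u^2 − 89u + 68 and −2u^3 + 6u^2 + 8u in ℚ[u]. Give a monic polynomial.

u − 4

Euclidean algorithm in ℚ[u]:
  u^4 − 6u^3 + 26u^2 − 89u + 68 = (−(1/2)u + 3/2)(−2u^3 + 6u^2 + 8u) + (21u^2 − 101u + 68)
  −2u^3 + 6u^2 + 8u = (−(2/21)u − 76/441)(21u^2 − 101u + 68) + (−(1292/441)u + 5168/441)
  21u^2 − 101u + 68 = (−(9261/1292)u + 441/76)(−(1292/441)u + 5168/441) + (0)
Last nonzero remainder: −(1292/441)u + 5168/441. Dividing through by −1292/441 gives the monic gcd u − 4.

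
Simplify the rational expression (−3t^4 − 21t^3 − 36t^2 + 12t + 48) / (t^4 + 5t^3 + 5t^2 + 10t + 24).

Repeated division with remainder:
  −3t^4 − 21t^3 − 36t^2 + 12t + 48 = (−3)(t^4 + 5t^3 + 5t^2 + 10t + 24) + (−6t^3 − 21t^2 + 42t + 120)
  t^4 + 5t^3 + 5t^2 + 10t + 24 = (−(1/6)t − 1/4)(−6t^3 − 21t^2 + 42t + 120) + ((27/4)t^2 + (81/2)t + 54)
  −6t^3 − 21t^2 + 42t + 120 = (−(8/9)t + 20/9)((27/4)t^2 + (81/2)t + 54) + (0)
Last nonzero remainder: (27/4)t^2 + (81/2)t + 54. Dividing through by 27/4 gives the monic gcd t^2 + 6t + 8.
Cancel t^2 + 6t + 8 from numerator and denominator to get the reduced form.

(−3t^2 − 3t + 6)/(t^2 − t + 3)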